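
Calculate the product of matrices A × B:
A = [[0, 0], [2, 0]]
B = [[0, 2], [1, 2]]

Matrix multiplication:
C[0][0] = 0×0 + 0×1 = 0
C[0][1] = 0×2 + 0×2 = 0
C[1][0] = 2×0 + 0×1 = 0
C[1][1] = 2×2 + 0×2 = 4
Result: [[0, 0], [0, 4]]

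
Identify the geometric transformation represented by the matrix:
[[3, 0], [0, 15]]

This matrix represents: non-uniform scaling by sx = 3, sy = 15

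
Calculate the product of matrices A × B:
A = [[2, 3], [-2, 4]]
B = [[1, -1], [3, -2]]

Matrix multiplication:
C[0][0] = 2×1 + 3×3 = 11
C[0][1] = 2×-1 + 3×-2 = -8
C[1][0] = -2×1 + 4×3 = 10
C[1][1] = -2×-1 + 4×-2 = -6
Result: [[11, -8], [10, -6]]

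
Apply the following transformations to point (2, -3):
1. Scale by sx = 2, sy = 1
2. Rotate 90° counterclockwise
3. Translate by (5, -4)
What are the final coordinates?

Step 1: Scale → (4, -3)
Step 2: Rotate 90° → (3, 4)
Step 3: Translate → (8, 0)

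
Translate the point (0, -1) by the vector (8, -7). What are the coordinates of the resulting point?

Translation by (8, -7) (homogeneous matrix [[1, 0, 8], [0, 1, -7], [0, 0, 1]]):
x' = 0 + 8 = 8
y' = -1 + -7 = -8
Result: (8, -8)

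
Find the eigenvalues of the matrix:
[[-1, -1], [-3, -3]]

Characteristic equation: det(A - λI) = 0
λ² - (trace)λ + (det) = 0
trace = -1 + -3 = -4, det = (-1)(-3) - (-1)(-3) = 0
λ² - (-4)λ + (0) = 0
λ = (-4 ± √((-4)² - 4·(0))) / 2 = (-4 ± √16) / 2
Solving: λ = -4, 0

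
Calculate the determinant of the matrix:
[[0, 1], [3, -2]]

For a 2×2 matrix [[a, b], [c, d]], det = ad - bc
det = (0)(-2) - (1)(3) = 0 - 3 = -3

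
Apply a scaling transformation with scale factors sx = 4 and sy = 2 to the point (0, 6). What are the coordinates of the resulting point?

Scaling matrix:
[[4, 0], [0, 2]]
Result: (0 × 4, 6 × 2) = (0, 12)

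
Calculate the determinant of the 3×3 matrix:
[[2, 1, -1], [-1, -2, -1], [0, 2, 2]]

Expansion along first row:
det = 2·det([[-2,-1],[2,2]]) - 1·det([[-1,-1],[0,2]]) + -1·det([[-1,-2],[0,2]])
    = 2·(-2·2 - -1·2) - 1·(-1·2 - -1·0) + -1·(-1·2 - -2·0)
    = 2·-2 - 1·-2 + -1·-2
    = -4 + 2 + 2 = 0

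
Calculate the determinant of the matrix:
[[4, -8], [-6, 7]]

For a 2×2 matrix [[a, b], [c, d]], det = ad - bc
det = (4)(7) - (-8)(-6) = 28 - 48 = -20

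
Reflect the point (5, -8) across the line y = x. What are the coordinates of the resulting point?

Reflection across line y = x: (5, -8) → (-8, 5)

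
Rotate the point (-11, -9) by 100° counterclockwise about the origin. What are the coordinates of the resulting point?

Rotation matrix for 100°: [[cos 100°, -sin 100°], [sin 100°, cos 100°]] ≈ [[-0.173648, -0.984808], [0.984808, -0.173648]]
[[-0.173648, -0.984808], [0.984808, -0.173648]] × [-11, -9]ᵀ ≈ [10.7734, -9.2701]ᵀ
Result: (10.7734, -9.2701)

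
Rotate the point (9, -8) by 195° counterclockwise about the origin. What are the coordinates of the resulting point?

Rotation matrix for 195°: [[cos 195°, -sin 195°], [sin 195°, cos 195°]] ≈ [[-0.965926, 0.258819], [-0.258819, -0.965926]]
[[-0.965926, 0.258819], [-0.258819, -0.965926]] × [9, -8]ᵀ ≈ [-10.7639, 5.3980]ᵀ
Result: (-10.7639, 5.3980)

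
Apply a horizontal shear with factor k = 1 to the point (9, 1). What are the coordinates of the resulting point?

Shear matrix for horizontal shear with factor k = 1:
[[1, 1], [0, 1]]
Result: (9, 1) → (10, 1)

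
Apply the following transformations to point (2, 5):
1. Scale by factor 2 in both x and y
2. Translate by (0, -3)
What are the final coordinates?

Step 1: Scale (2, 5) by 2 → (4, 10)
Step 2: Translate by (0, -3) → (4, 7)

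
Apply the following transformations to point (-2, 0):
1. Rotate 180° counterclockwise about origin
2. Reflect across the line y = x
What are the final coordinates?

Step 1: Rotate 180° → (2, 0)
Step 2: Reflect across line y = x → (0, 2)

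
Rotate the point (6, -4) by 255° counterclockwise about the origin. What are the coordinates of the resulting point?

Rotation matrix for 255°: [[cos 255°, -sin 255°], [sin 255°, cos 255°]] ≈ [[-0.258819, 0.965926], [-0.965926, -0.258819]]
[[-0.258819, 0.965926], [-0.965926, -0.258819]] × [6, -4]ᵀ ≈ [-5.4166, -4.7603]ᵀ
Result: (-5.4166, -4.7603)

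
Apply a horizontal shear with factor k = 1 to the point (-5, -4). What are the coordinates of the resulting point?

Shear matrix for horizontal shear with factor k = 1:
[[1, 1], [0, 1]]
Result: (-5, -4) → (-9, -4)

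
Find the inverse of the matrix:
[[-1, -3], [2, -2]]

For [[a,b],[c,d]], inverse = (1/det)·[[d,-b],[-c,a]]
det = (-1)(-2) - (-3)(2) = 2 - -6 = 8
Inverse = (1/8)·[[-2, 3], [-2, -1]]
= [[-1/4, 3/8], [-1/4, -1/8]]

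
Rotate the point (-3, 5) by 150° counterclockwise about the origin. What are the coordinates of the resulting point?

Rotation matrix for 150°: [[cos 150°, -sin 150°], [sin 150°, cos 150°]] ≈ [[-0.866025, -0.500000], [0.500000, -0.866025]]
[[-0.866025, -0.500000], [0.500000, -0.866025]] × [-3, 5]ᵀ ≈ [0.0981, -5.8301]ᵀ
Result: (0.0981, -5.8301)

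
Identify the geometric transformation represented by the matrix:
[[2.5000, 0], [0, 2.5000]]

This matrix represents: uniform scaling by factor 2.5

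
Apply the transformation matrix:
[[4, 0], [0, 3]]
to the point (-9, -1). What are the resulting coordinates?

Matrix multiplication:
[[4, 0], [0, 3]] × [-9, -1]ᵀ
= [(4)(-9) + (0)(-1), (0)(-9) + (3)(-1)]ᵀ
= [-36, -3]ᵀ
Result: (-36, -3)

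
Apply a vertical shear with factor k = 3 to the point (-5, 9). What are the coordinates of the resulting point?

Shear matrix for vertical shear with factor k = 3:
[[1, 0], [3, 1]]
Result: (-5, 9) → (-5, -6)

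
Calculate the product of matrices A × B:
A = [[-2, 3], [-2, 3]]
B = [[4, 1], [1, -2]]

Matrix multiplication:
C[0][0] = -2×4 + 3×1 = -5
C[0][1] = -2×1 + 3×-2 = -8
C[1][0] = -2×4 + 3×1 = -5
C[1][1] = -2×1 + 3×-2 = -8
Result: [[-5, -8], [-5, -8]]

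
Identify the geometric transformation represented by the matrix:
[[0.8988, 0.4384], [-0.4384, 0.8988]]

This matrix represents: rotation by 334° counterclockwise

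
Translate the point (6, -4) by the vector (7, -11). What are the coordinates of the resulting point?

Translation by (7, -11) (homogeneous matrix [[1, 0, 7], [0, 1, -11], [0, 0, 1]]):
x' = 6 + 7 = 13
y' = -4 + -11 = -15
Result: (13, -15)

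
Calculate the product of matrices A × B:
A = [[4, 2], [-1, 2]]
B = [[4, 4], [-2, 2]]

Matrix multiplication:
C[0][0] = 4×4 + 2×-2 = 12
C[0][1] = 4×4 + 2×2 = 20
C[1][0] = -1×4 + 2×-2 = -8
C[1][1] = -1×4 + 2×2 = 0
Result: [[12, 20], [-8, 0]]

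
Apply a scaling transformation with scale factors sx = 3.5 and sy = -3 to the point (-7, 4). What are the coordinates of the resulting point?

Scaling matrix:
[[3.50, 0], [0, -3]]
Result: (-7 × 3.5, 4 × -3) = (-24.5, -12)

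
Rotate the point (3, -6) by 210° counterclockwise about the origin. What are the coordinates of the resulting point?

Rotation matrix for 210°: [[cos 210°, -sin 210°], [sin 210°, cos 210°]] ≈ [[-0.866025, 0.500000], [-0.500000, -0.866025]]
[[-0.866025, 0.500000], [-0.500000, -0.866025]] × [3, -6]ᵀ ≈ [-5.5981, 3.6962]ᵀ
Result: (-5.5981, 3.6962)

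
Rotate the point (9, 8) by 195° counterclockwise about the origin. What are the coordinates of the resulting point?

Rotation matrix for 195°: [[cos 195°, -sin 195°], [sin 195°, cos 195°]] ≈ [[-0.965926, 0.258819], [-0.258819, -0.965926]]
[[-0.965926, 0.258819], [-0.258819, -0.965926]] × [9, 8]ᵀ ≈ [-6.6228, -10.0568]ᵀ
Result: (-6.6228, -10.0568)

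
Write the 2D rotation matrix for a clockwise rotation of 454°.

Rotation matrix formula: [[cos θ, -sin θ], [sin θ, cos θ]]
A clockwise rotation by 454° is equivalent to a counterclockwise rotation by -454°.
For θ = -454°:
cos(-454°) = -0.0698
sin(-454°) = -0.9976
Result: [[-0.0698, 0.9976], [-0.9976, -0.0698]]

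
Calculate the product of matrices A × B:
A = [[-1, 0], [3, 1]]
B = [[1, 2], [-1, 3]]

Matrix multiplication:
C[0][0] = -1×1 + 0×-1 = -1
C[0][1] = -1×2 + 0×3 = -2
C[1][0] = 3×1 + 1×-1 = 2
C[1][1] = 3×2 + 1×3 = 9
Result: [[-1, -2], [2, 9]]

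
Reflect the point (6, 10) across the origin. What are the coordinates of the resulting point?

Reflection across origin: (6, 10) → (-6, -10)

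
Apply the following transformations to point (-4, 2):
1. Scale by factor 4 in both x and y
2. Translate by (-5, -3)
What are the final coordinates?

Step 1: Scale (-4, 2) by 4 → (-16, 8)
Step 2: Translate by (-5, -3) → (-21, 5)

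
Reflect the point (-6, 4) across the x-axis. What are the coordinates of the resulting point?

Reflection across x-axis: (-6, 4) → (-6, -4)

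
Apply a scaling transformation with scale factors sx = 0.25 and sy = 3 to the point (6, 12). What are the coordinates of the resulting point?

Scaling matrix:
[[0.25, 0], [0, 3]]
Result: (6 × 0.25, 12 × 3) = (1.5, 36)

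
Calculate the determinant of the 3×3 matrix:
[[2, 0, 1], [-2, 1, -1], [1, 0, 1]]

Expansion along first row:
det = 2·det([[1,-1],[0,1]]) - 0·det([[-2,-1],[1,1]]) + 1·det([[-2,1],[1,0]])
    = 2·(1·1 - -1·0) - 0·(-2·1 - -1·1) + 1·(-2·0 - 1·1)
    = 2·1 - 0·-1 + 1·-1
    = 2 + 0 + -1 = 1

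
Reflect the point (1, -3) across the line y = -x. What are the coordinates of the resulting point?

Reflection across line y = -x: (1, -3) → (3, -1)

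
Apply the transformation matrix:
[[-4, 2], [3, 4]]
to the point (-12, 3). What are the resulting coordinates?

Matrix multiplication:
[[-4, 2], [3, 4]] × [-12, 3]ᵀ
= [(-4)(-12) + (2)(3), (3)(-12) + (4)(3)]ᵀ
= [54, -24]ᵀ
Result: (54, -24)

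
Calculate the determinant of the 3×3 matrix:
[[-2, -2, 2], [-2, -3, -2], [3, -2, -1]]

Expansion along first row:
det = -2·det([[-3,-2],[-2,-1]]) - -2·det([[-2,-2],[3,-1]]) + 2·det([[-2,-3],[3,-2]])
    = -2·(-3·-1 - -2·-2) - -2·(-2·-1 - -2·3) + 2·(-2·-2 - -3·3)
    = -2·-1 - -2·8 + 2·13
    = 2 + 16 + 26 = 44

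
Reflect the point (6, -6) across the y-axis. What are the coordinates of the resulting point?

Reflection across y-axis: (6, -6) → (-6, -6)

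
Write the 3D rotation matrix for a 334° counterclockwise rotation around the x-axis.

Rotation matrix for counterclockwise 334° around x-axis:
cos(334°) = 0.8988, sin(334°) = -0.4384
Result: [[1, 0, 0], [0, 0.8988, 0.4384], [0, -0.4384, 0.8988]]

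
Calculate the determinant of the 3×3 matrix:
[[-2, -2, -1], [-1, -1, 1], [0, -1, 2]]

Expansion along first row:
det = -2·det([[-1,1],[-1,2]]) - -2·det([[-1,1],[0,2]]) + -1·det([[-1,-1],[0,-1]])
    = -2·(-1·2 - 1·-1) - -2·(-1·2 - 1·0) + -1·(-1·-1 - -1·0)
    = -2·-1 - -2·-2 + -1·1
    = 2 + -4 + -1 = -3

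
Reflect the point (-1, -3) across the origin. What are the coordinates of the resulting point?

Reflection across origin: (-1, -3) → (1, 3)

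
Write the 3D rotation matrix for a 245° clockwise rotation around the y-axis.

Rotation matrix for clockwise 245° around y-axis:
A clockwise rotation by 245° is a counterclockwise rotation by -245°.
cos(-245°) = -0.4226, sin(-245°) = 0.9063
Result: [[-0.4226, 0, 0.9063], [0, 1, 0], [-0.9063, 0, -0.4226]]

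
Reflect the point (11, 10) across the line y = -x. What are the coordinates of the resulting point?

Reflection across line y = -x: (11, 10) → (-10, -11)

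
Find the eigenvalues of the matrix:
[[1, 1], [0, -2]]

Characteristic equation: det(A - λI) = 0
λ² - (trace)λ + (det) = 0
trace = 1 + -2 = -1, det = (1)(-2) - (1)(0) = -2
λ² - (-1)λ + (-2) = 0
λ = (-1 ± √((-1)² - 4·(-2))) / 2 = (-1 ± √9) / 2
Solving: λ = -2, 1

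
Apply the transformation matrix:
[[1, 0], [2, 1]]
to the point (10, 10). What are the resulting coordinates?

Matrix multiplication:
[[1, 0], [2, 1]] × [10, 10]ᵀ
= [(1)(10) + (0)(10), (2)(10) + (1)(10)]ᵀ
= [10, 30]ᵀ
Result: (10, 30)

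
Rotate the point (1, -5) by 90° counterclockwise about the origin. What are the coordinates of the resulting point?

Rotation matrix for 90°: [[cos 90°, -sin 90°], [sin 90°, cos 90°]] = [[0, -1], [1, 0]]
[[0, -1], [1, 0]] × [1, -5]ᵀ = [5, 1]ᵀ
Result: (5, 1)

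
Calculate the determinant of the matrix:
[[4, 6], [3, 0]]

For a 2×2 matrix [[a, b], [c, d]], det = ad - bc
det = (4)(0) - (6)(3) = 0 - 18 = -18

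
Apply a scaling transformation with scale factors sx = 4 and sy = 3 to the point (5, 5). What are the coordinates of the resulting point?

Scaling matrix:
[[4, 0], [0, 3]]
Result: (5 × 4, 5 × 3) = (20, 15)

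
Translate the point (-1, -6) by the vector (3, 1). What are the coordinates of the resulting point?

Translation by (3, 1) (homogeneous matrix [[1, 0, 3], [0, 1, 1], [0, 0, 1]]):
x' = -1 + 3 = 2
y' = -6 + 1 = -5
Result: (2, -5)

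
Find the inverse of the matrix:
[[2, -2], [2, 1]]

For [[a,b],[c,d]], inverse = (1/det)·[[d,-b],[-c,a]]
det = (2)(1) - (-2)(2) = 2 - -4 = 6
Inverse = (1/6)·[[1, 2], [-2, 2]]
= [[1/6, 1/3], [-1/3, 1/3]]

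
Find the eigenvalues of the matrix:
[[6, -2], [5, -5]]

Characteristic equation: det(A - λI) = 0
λ² - (trace)λ + (det) = 0
trace = 6 + -5 = 1, det = (6)(-5) - (-2)(5) = -20
λ² - (1)λ + (-20) = 0
λ = (1 ± √((1)² - 4·(-20))) / 2 = (1 ± √81) / 2
Solving: λ = -4, 5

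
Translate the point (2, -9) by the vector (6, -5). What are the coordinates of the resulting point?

Translation by (6, -5) (homogeneous matrix [[1, 0, 6], [0, 1, -5], [0, 0, 1]]):
x' = 2 + 6 = 8
y' = -9 + -5 = -14
Result: (8, -14)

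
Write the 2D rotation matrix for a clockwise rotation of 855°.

Rotation matrix formula: [[cos θ, -sin θ], [sin θ, cos θ]]
A clockwise rotation by 855° is equivalent to a counterclockwise rotation by -855°.
For θ = -855°:
cos(-855°) = -√2/2
sin(-855°) = -√2/2
Result: [[-√2/2, √2/2], [-√2/2, -√2/2]]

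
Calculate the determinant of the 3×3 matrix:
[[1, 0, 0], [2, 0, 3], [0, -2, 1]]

Expansion along first row:
det = 1·det([[0,3],[-2,1]]) - 0·det([[2,3],[0,1]]) + 0·det([[2,0],[0,-2]])
    = 1·(0·1 - 3·-2) - 0·(2·1 - 3·0) + 0·(2·-2 - 0·0)
    = 1·6 - 0·2 + 0·-4
    = 6 + 0 + 0 = 6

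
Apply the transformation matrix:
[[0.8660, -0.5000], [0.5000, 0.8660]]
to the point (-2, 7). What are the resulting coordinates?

Matrix multiplication:
[[0.8660, -0.5000], [0.5000, 0.8660]] × [-2, 7]ᵀ
= [(0.8660)(-2) + (-0.5000)(7), (0.5000)(-2) + (0.8660)(7)]ᵀ
= [-5.2320, 5.0620]ᵀ
Result: (-5.2320, 5.0620)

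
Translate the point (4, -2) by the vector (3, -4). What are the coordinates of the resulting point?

Translation by (3, -4) (homogeneous matrix [[1, 0, 3], [0, 1, -4], [0, 0, 1]]):
x' = 4 + 3 = 7
y' = -2 + -4 = -6
Result: (7, -6)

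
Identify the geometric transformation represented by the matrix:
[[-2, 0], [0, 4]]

This matrix represents: non-uniform scaling by sx = -2, sy = 4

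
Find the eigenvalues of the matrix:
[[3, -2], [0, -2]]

Characteristic equation: det(A - λI) = 0
λ² - (trace)λ + (det) = 0
trace = 3 + -2 = 1, det = (3)(-2) - (-2)(0) = -6
λ² - (1)λ + (-6) = 0
λ = (1 ± √((1)² - 4·(-6))) / 2 = (1 ± √25) / 2
Solving: λ = -2, 3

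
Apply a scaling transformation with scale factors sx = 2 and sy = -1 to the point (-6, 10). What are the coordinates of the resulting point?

Scaling matrix:
[[2, 0], [0, -1]]
Result: (-6 × 2, 10 × -1) = (-12, -10)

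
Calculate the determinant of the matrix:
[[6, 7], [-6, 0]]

For a 2×2 matrix [[a, b], [c, d]], det = ad - bc
det = (6)(0) - (7)(-6) = 0 - -42 = 42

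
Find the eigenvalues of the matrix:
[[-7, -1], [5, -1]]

Characteristic equation: det(A - λI) = 0
λ² - (trace)λ + (det) = 0
trace = -7 + -1 = -8, det = (-7)(-1) - (-1)(5) = 12
λ² - (-8)λ + (12) = 0
λ = (-8 ± √((-8)² - 4·(12))) / 2 = (-8 ± √16) / 2
Solving: λ = -6, -2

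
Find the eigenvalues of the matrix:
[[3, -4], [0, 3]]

Characteristic equation: det(A - λI) = 0
λ² - (trace)λ + (det) = 0
trace = 3 + 3 = 6, det = (3)(3) - (-4)(0) = 9
λ² - (6)λ + (9) = 0
λ = (6 ± √((6)² - 4·(9))) / 2 = (6 ± √0) / 2
Solving: λ = 3, 3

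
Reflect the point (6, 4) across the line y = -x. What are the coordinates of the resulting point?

Reflection across line y = -x: (6, 4) → (-4, -6)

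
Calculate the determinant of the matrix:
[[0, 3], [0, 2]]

For a 2×2 matrix [[a, b], [c, d]], det = ad - bc
det = (0)(2) - (3)(0) = 0 - 0 = 0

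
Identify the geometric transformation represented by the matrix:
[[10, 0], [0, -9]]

This matrix represents: non-uniform scaling by sx = 10, sy = -9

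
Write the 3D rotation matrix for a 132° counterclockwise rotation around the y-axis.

Rotation matrix for counterclockwise 132° around y-axis:
cos(132°) = -0.6691, sin(132°) = 0.7431
Result: [[-0.6691, 0, 0.7431], [0, 1, 0], [-0.7431, 0, -0.6691]]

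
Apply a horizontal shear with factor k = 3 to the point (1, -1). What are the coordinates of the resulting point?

Shear matrix for horizontal shear with factor k = 3:
[[1, 3], [0, 1]]
Result: (1, -1) → (-2, -1)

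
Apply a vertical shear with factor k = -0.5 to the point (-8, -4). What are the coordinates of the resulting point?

Shear matrix for vertical shear with factor k = -0.5:
[[1, 0], [-0.50, 1]]
Result: (-8, -4) → (-8, 0)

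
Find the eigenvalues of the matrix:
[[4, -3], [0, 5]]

Characteristic equation: det(A - λI) = 0
λ² - (trace)λ + (det) = 0
trace = 4 + 5 = 9, det = (4)(5) - (-3)(0) = 20
λ² - (9)λ + (20) = 0
λ = (9 ± √((9)² - 4·(20))) / 2 = (9 ± √1) / 2
Solving: λ = 4, 5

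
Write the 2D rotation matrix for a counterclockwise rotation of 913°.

Rotation matrix formula: [[cos θ, -sin θ], [sin θ, cos θ]]
For θ = 913°:
cos(913°) = -0.9744
sin(913°) = -0.2250
Result: [[-0.9744, 0.2250], [-0.2250, -0.9744]]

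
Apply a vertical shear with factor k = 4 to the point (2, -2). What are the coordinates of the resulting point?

Shear matrix for vertical shear with factor k = 4:
[[1, 0], [4, 1]]
Result: (2, -2) → (2, 6)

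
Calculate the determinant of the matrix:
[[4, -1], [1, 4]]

For a 2×2 matrix [[a, b], [c, d]], det = ad - bc
det = (4)(4) - (-1)(1) = 16 - -1 = 17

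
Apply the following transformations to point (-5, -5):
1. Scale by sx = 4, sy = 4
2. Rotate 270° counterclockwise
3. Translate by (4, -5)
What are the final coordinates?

Step 1: Scale → (-20, -20)
Step 2: Rotate 270° → (-20, 20)
Step 3: Translate → (-16, 15)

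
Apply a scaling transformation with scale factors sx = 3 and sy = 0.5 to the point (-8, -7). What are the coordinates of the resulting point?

Scaling matrix:
[[3, 0], [0, 0.50]]
Result: (-8 × 3, -7 × 0.5) = (-24, -3.5)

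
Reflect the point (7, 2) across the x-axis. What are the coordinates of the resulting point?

Reflection across x-axis: (7, 2) → (7, -2)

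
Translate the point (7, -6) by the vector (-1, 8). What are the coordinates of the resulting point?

Translation by (-1, 8) (homogeneous matrix [[1, 0, -1], [0, 1, 8], [0, 0, 1]]):
x' = 7 + -1 = 6
y' = -6 + 8 = 2
Result: (6, 2)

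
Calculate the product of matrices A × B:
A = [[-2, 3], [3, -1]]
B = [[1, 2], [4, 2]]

Matrix multiplication:
C[0][0] = -2×1 + 3×4 = 10
C[0][1] = -2×2 + 3×2 = 2
C[1][0] = 3×1 + -1×4 = -1
C[1][1] = 3×2 + -1×2 = 4
Result: [[10, 2], [-1, 4]]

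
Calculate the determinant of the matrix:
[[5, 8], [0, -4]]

For a 2×2 matrix [[a, b], [c, d]], det = ad - bc
det = (5)(-4) - (8)(0) = -20 - 0 = -20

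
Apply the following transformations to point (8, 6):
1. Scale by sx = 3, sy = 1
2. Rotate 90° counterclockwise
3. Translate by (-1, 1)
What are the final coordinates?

Step 1: Scale → (24, 6)
Step 2: Rotate 90° → (-6, 24)
Step 3: Translate → (-7, 25)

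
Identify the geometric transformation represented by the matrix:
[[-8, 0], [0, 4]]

This matrix represents: non-uniform scaling by sx = -8, sy = 4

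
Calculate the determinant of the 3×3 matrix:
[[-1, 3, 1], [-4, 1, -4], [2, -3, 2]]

Expansion along first row:
det = -1·det([[1,-4],[-3,2]]) - 3·det([[-4,-4],[2,2]]) + 1·det([[-4,1],[2,-3]])
    = -1·(1·2 - -4·-3) - 3·(-4·2 - -4·2) + 1·(-4·-3 - 1·2)
    = -1·-10 - 3·0 + 1·10
    = 10 + 0 + 10 = 20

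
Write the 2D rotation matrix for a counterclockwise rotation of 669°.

Rotation matrix formula: [[cos θ, -sin θ], [sin θ, cos θ]]
For θ = 669°:
cos(669°) = 0.6293
sin(669°) = -0.7771
Result: [[0.6293, 0.7771], [-0.7771, 0.6293]]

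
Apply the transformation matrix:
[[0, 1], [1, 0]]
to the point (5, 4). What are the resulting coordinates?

Matrix multiplication:
[[0, 1], [1, 0]] × [5, 4]ᵀ
= [(0)(5) + (1)(4), (1)(5) + (0)(4)]ᵀ
= [4, 5]ᵀ
Result: (4, 5)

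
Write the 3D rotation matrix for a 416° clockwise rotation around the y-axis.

Rotation matrix for clockwise 416° around y-axis:
A clockwise rotation by 416° is a counterclockwise rotation by -416°.
cos(-416°) = 0.5592, sin(-416°) = -0.8290
Result: [[0.5592, 0, -0.8290], [0, 1, 0], [0.8290, 0, 0.5592]]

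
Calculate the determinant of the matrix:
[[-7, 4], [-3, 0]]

For a 2×2 matrix [[a, b], [c, d]], det = ad - bc
det = (-7)(0) - (4)(-3) = 0 - -12 = 12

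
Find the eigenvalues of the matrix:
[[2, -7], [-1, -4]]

Characteristic equation: det(A - λI) = 0
λ² - (trace)λ + (det) = 0
trace = 2 + -4 = -2, det = (2)(-4) - (-7)(-1) = -15
λ² - (-2)λ + (-15) = 0
λ = (-2 ± √((-2)² - 4·(-15))) / 2 = (-2 ± √64) / 2
Solving: λ = -5, 3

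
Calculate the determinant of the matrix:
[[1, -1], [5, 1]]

For a 2×2 matrix [[a, b], [c, d]], det = ad - bc
det = (1)(1) - (-1)(5) = 1 - -5 = 6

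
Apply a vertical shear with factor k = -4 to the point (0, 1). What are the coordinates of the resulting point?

Shear matrix for vertical shear with factor k = -4:
[[1, 0], [-4, 1]]
Result: (0, 1) → (0, 1)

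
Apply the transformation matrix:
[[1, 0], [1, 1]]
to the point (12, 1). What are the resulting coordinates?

Matrix multiplication:
[[1, 0], [1, 1]] × [12, 1]ᵀ
= [(1)(12) + (0)(1), (1)(12) + (1)(1)]ᵀ
= [12, 13]ᵀ
Result: (12, 13)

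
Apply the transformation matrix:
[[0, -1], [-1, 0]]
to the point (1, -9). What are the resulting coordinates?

Matrix multiplication:
[[0, -1], [-1, 0]] × [1, -9]ᵀ
= [(0)(1) + (-1)(-9), (-1)(1) + (0)(-9)]ᵀ
= [9, -1]ᵀ
Result: (9, -1)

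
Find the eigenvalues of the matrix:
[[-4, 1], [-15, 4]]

Characteristic equation: det(A - λI) = 0
λ² - (trace)λ + (det) = 0
trace = -4 + 4 = 0, det = (-4)(4) - (1)(-15) = -1
λ² - (0)λ + (-1) = 0
λ = (0 ± √((0)² - 4·(-1))) / 2 = (0 ± √4) / 2
Solving: λ = -1, 1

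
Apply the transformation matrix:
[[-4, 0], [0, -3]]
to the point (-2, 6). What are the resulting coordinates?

Matrix multiplication:
[[-4, 0], [0, -3]] × [-2, 6]ᵀ
= [(-4)(-2) + (0)(6), (0)(-2) + (-3)(6)]ᵀ
= [8, -18]ᵀ
Result: (8, -18)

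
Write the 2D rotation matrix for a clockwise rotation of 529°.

Rotation matrix formula: [[cos θ, -sin θ], [sin θ, cos θ]]
A clockwise rotation by 529° is equivalent to a counterclockwise rotation by -529°.
For θ = -529°:
cos(-529°) = -0.9816
sin(-529°) = -0.1908
Result: [[-0.9816, 0.1908], [-0.1908, -0.9816]]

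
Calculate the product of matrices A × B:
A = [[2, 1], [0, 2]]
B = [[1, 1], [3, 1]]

Matrix multiplication:
C[0][0] = 2×1 + 1×3 = 5
C[0][1] = 2×1 + 1×1 = 3
C[1][0] = 0×1 + 2×3 = 6
C[1][1] = 0×1 + 2×1 = 2
Result: [[5, 3], [6, 2]]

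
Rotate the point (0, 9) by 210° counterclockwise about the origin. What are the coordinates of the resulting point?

Rotation matrix for 210°: [[cos 210°, -sin 210°], [sin 210°, cos 210°]] ≈ [[-0.866025, 0.500000], [-0.500000, -0.866025]]
[[-0.866025, 0.500000], [-0.500000, -0.866025]] × [0, 9]ᵀ ≈ [4.5000, -7.7942]ᵀ
Result: (4.5000, -7.7942)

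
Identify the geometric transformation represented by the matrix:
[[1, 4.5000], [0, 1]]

This matrix represents: horizontal shear with factor 4.5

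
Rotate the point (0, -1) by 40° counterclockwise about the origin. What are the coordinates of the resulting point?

Rotation matrix for 40°: [[cos 40°, -sin 40°], [sin 40°, cos 40°]] ≈ [[0.766044, -0.642788], [0.642788, 0.766044]]
[[0.766044, -0.642788], [0.642788, 0.766044]] × [0, -1]ᵀ ≈ [0.6428, -0.7660]ᵀ
Result: (0.6428, -0.7660)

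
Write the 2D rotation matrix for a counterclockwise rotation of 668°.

Rotation matrix formula: [[cos θ, -sin θ], [sin θ, cos θ]]
For θ = 668°:
cos(668°) = 0.6157
sin(668°) = -0.7880
Result: [[0.6157, 0.7880], [-0.7880, 0.6157]]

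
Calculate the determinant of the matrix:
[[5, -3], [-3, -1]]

For a 2×2 matrix [[a, b], [c, d]], det = ad - bc
det = (5)(-1) - (-3)(-3) = -5 - 9 = -14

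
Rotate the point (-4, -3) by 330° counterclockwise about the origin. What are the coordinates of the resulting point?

Rotation matrix for 330°: [[cos 330°, -sin 330°], [sin 330°, cos 330°]] ≈ [[0.866025, 0.500000], [-0.500000, 0.866025]]
[[0.866025, 0.500000], [-0.500000, 0.866025]] × [-4, -3]ᵀ ≈ [-4.9641, -0.5981]ᵀ
Result: (-4.9641, -0.5981)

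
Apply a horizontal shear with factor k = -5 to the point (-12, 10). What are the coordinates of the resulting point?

Shear matrix for horizontal shear with factor k = -5:
[[1, -5], [0, 1]]
Result: (-12, 10) → (-62, 10)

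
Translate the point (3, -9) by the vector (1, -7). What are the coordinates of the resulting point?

Translation by (1, -7) (homogeneous matrix [[1, 0, 1], [0, 1, -7], [0, 0, 1]]):
x' = 3 + 1 = 4
y' = -9 + -7 = -16
Result: (4, -16)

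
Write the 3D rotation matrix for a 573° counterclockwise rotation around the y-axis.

Rotation matrix for counterclockwise 573° around y-axis:
cos(573°) = -0.8387, sin(573°) = -0.5446
Result: [[-0.8387, 0, -0.5446], [0, 1, 0], [0.5446, 0, -0.8387]]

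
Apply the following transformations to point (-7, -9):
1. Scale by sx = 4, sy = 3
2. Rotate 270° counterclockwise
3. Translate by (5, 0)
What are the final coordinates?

Step 1: Scale → (-28, -27)
Step 2: Rotate 270° → (-27, 28)
Step 3: Translate → (-22, 28)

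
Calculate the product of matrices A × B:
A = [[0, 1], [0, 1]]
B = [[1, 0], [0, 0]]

Matrix multiplication:
C[0][0] = 0×1 + 1×0 = 0
C[0][1] = 0×0 + 1×0 = 0
C[1][0] = 0×1 + 1×0 = 0
C[1][1] = 0×0 + 1×0 = 0
Result: [[0, 0], [0, 0]]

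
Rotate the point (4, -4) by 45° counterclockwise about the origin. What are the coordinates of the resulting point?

Rotation matrix for 45°: [[cos 45°, -sin 45°], [sin 45°, cos 45°]] ≈ [[0.707107, -0.707107], [0.707107, 0.707107]]
[[0.707107, -0.707107], [0.707107, 0.707107]] × [4, -4]ᵀ ≈ [5.6569, 0]ᵀ
Result: (5.6569, 0)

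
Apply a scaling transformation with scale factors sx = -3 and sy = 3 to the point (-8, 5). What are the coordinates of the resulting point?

Scaling matrix:
[[-3, 0], [0, 3]]
Result: (-8 × -3, 5 × 3) = (24, 15)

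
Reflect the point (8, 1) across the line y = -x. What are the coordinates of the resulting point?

Reflection across line y = -x: (8, 1) → (-1, -8)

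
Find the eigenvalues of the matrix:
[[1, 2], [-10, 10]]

Characteristic equation: det(A - λI) = 0
λ² - (trace)λ + (det) = 0
trace = 1 + 10 = 11, det = (1)(10) - (2)(-10) = 30
λ² - (11)λ + (30) = 0
λ = (11 ± √((11)² - 4·(30))) / 2 = (11 ± √1) / 2
Solving: λ = 5, 6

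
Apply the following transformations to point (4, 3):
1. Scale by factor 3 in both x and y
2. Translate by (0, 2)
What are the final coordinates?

Step 1: Scale (4, 3) by 3 → (12, 9)
Step 2: Translate by (0, 2) → (12, 11)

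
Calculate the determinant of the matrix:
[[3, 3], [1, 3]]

For a 2×2 matrix [[a, b], [c, d]], det = ad - bc
det = (3)(3) - (3)(1) = 9 - 3 = 6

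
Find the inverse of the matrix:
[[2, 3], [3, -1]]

For [[a,b],[c,d]], inverse = (1/det)·[[d,-b],[-c,a]]
det = (2)(-1) - (3)(3) = -2 - 9 = -11
Inverse = (1/-11)·[[-1, -3], [-3, 2]]
= [[1/11, 3/11], [3/11, -2/11]]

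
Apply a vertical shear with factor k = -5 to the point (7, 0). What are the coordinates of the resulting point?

Shear matrix for vertical shear with factor k = -5:
[[1, 0], [-5, 1]]
Result: (7, 0) → (7, -35)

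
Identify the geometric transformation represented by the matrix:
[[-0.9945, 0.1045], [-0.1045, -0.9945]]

This matrix represents: rotation by 186° counterclockwise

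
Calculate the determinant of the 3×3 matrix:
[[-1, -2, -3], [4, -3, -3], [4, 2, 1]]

Expansion along first row:
det = -1·det([[-3,-3],[2,1]]) - -2·det([[4,-3],[4,1]]) + -3·det([[4,-3],[4,2]])
    = -1·(-3·1 - -3·2) - -2·(4·1 - -3·4) + -3·(4·2 - -3·4)
    = -1·3 - -2·16 + -3·20
    = -3 + 32 + -60 = -31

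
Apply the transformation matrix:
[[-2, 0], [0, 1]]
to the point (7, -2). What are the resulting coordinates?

Matrix multiplication:
[[-2, 0], [0, 1]] × [7, -2]ᵀ
= [(-2)(7) + (0)(-2), (0)(7) + (1)(-2)]ᵀ
= [-14, -2]ᵀ
Result: (-14, -2)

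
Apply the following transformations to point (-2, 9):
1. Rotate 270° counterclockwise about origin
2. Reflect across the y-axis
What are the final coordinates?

Step 1: Rotate 270° → (9, 2)
Step 2: Reflect across y-axis → (-9, 2)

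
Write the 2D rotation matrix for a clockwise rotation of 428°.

Rotation matrix formula: [[cos θ, -sin θ], [sin θ, cos θ]]
A clockwise rotation by 428° is equivalent to a counterclockwise rotation by -428°.
For θ = -428°:
cos(-428°) = 0.3746
sin(-428°) = -0.9272
Result: [[0.3746, 0.9272], [-0.9272, 0.3746]]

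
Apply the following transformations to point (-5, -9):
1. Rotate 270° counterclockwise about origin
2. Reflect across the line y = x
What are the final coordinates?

Step 1: Rotate 270° → (-9, 5)
Step 2: Reflect across line y = x → (5, -9)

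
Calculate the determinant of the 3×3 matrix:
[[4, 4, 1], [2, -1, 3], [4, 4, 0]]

Expansion along first row:
det = 4·det([[-1,3],[4,0]]) - 4·det([[2,3],[4,0]]) + 1·det([[2,-1],[4,4]])
    = 4·(-1·0 - 3·4) - 4·(2·0 - 3·4) + 1·(2·4 - -1·4)
    = 4·-12 - 4·-12 + 1·12
    = -48 + 48 + 12 = 12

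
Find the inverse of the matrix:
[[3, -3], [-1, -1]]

For [[a,b],[c,d]], inverse = (1/det)·[[d,-b],[-c,a]]
det = (3)(-1) - (-3)(-1) = -3 - 3 = -6
Inverse = (1/-6)·[[-1, 3], [1, 3]]
= [[1/6, -1/2], [-1/6, -1/2]]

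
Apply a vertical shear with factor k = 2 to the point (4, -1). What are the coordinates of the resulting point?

Shear matrix for vertical shear with factor k = 2:
[[1, 0], [2, 1]]
Result: (4, -1) → (4, 7)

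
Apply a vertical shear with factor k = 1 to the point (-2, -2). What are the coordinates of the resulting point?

Shear matrix for vertical shear with factor k = 1:
[[1, 0], [1, 1]]
Result: (-2, -2) → (-2, -4)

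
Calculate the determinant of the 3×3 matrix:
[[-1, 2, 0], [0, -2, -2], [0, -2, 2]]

Expansion along first row:
det = -1·det([[-2,-2],[-2,2]]) - 2·det([[0,-2],[0,2]]) + 0·det([[0,-2],[0,-2]])
    = -1·(-2·2 - -2·-2) - 2·(0·2 - -2·0) + 0·(0·-2 - -2·0)
    = -1·-8 - 2·0 + 0·0
    = 8 + 0 + 0 = 8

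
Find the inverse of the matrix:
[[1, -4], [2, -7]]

For [[a,b],[c,d]], inverse = (1/det)·[[d,-b],[-c,a]]
det = (1)(-7) - (-4)(2) = -7 - -8 = 1
Inverse = [[-7, 4], [-2, 1]]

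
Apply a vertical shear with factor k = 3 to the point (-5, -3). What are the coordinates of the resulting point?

Shear matrix for vertical shear with factor k = 3:
[[1, 0], [3, 1]]
Result: (-5, -3) → (-5, -18)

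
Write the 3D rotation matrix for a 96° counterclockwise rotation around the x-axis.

Rotation matrix for counterclockwise 96° around x-axis:
cos(96°) = -0.1045, sin(96°) = 0.9945
Result: [[1, 0, 0], [0, -0.1045, -0.9945], [0, 0.9945, -0.1045]]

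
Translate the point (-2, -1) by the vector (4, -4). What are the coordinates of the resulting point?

Translation by (4, -4) (homogeneous matrix [[1, 0, 4], [0, 1, -4], [0, 0, 1]]):
x' = -2 + 4 = 2
y' = -1 + -4 = -5
Result: (2, -5)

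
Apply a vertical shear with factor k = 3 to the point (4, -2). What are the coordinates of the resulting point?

Shear matrix for vertical shear with factor k = 3:
[[1, 0], [3, 1]]
Result: (4, -2) → (4, 10)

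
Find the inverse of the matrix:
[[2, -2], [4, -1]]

For [[a,b],[c,d]], inverse = (1/det)·[[d,-b],[-c,a]]
det = (2)(-1) - (-2)(4) = -2 - -8 = 6
Inverse = (1/6)·[[-1, 2], [-4, 2]]
= [[-1/6, 1/3], [-2/3, 1/3]]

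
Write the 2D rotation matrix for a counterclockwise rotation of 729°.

Rotation matrix formula: [[cos θ, -sin θ], [sin θ, cos θ]]
For θ = 729°:
cos(729°) = 0.9877
sin(729°) = 0.1564
Result: [[0.9877, -0.1564], [0.1564, 0.9877]]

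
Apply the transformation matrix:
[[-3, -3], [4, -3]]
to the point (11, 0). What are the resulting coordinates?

Matrix multiplication:
[[-3, -3], [4, -3]] × [11, 0]ᵀ
= [(-3)(11) + (-3)(0), (4)(11) + (-3)(0)]ᵀ
= [-33, 44]ᵀ
Result: (-33, 44)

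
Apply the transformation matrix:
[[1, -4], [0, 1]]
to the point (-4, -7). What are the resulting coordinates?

Matrix multiplication:
[[1, -4], [0, 1]] × [-4, -7]ᵀ
= [(1)(-4) + (-4)(-7), (0)(-4) + (1)(-7)]ᵀ
= [24, -7]ᵀ
Result: (24, -7)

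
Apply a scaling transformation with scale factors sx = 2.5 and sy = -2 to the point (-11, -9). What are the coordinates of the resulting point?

Scaling matrix:
[[2.50, 0], [0, -2]]
Result: (-11 × 2.5, -9 × -2) = (-27.5, 18)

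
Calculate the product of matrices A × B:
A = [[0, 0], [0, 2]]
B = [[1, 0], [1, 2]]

Matrix multiplication:
C[0][0] = 0×1 + 0×1 = 0
C[0][1] = 0×0 + 0×2 = 0
C[1][0] = 0×1 + 2×1 = 2
C[1][1] = 0×0 + 2×2 = 4
Result: [[0, 0], [2, 4]]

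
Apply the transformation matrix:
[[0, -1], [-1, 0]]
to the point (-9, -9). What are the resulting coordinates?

Matrix multiplication:
[[0, -1], [-1, 0]] × [-9, -9]ᵀ
= [(0)(-9) + (-1)(-9), (-1)(-9) + (0)(-9)]ᵀ
= [9, 9]ᵀ
Result: (9, 9)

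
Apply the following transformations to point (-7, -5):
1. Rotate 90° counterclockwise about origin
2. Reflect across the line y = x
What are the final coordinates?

Step 1: Rotate 90° → (5, -7)
Step 2: Reflect across line y = x → (-7, 5)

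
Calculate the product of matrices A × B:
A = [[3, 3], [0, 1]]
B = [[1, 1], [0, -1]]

Matrix multiplication:
C[0][0] = 3×1 + 3×0 = 3
C[0][1] = 3×1 + 3×-1 = 0
C[1][0] = 0×1 + 1×0 = 0
C[1][1] = 0×1 + 1×-1 = -1
Result: [[3, 0], [0, -1]]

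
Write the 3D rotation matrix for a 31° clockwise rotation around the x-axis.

Rotation matrix for clockwise 31° around x-axis:
A clockwise rotation by 31° is a counterclockwise rotation by -31°.
cos(-31°) = 0.8572, sin(-31°) = -0.5150
Result: [[1, 0, 0], [0, 0.8572, 0.5150], [0, -0.5150, 0.8572]]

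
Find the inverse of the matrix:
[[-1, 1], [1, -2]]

For [[a,b],[c,d]], inverse = (1/det)·[[d,-b],[-c,a]]
det = (-1)(-2) - (1)(1) = 2 - 1 = 1
Inverse = [[-2, -1], [-1, -1]]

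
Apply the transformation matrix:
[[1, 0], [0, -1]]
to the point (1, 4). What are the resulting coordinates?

Matrix multiplication:
[[1, 0], [0, -1]] × [1, 4]ᵀ
= [(1)(1) + (0)(4), (0)(1) + (-1)(4)]ᵀ
= [1, -4]ᵀ
Result: (1, -4)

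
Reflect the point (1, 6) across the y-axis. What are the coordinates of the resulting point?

Reflection across y-axis: (1, 6) → (-1, 6)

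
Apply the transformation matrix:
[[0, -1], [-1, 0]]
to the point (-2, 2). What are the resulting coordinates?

Matrix multiplication:
[[0, -1], [-1, 0]] × [-2, 2]ᵀ
= [(0)(-2) + (-1)(2), (-1)(-2) + (0)(2)]ᵀ
= [-2, 2]ᵀ
Result: (-2, 2)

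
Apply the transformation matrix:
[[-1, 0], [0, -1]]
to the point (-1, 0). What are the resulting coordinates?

Matrix multiplication:
[[-1, 0], [0, -1]] × [-1, 0]ᵀ
= [(-1)(-1) + (0)(0), (0)(-1) + (-1)(0)]ᵀ
= [1, 0]ᵀ
Result: (1, 0)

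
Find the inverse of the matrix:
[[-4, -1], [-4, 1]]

For [[a,b],[c,d]], inverse = (1/det)·[[d,-b],[-c,a]]
det = (-4)(1) - (-1)(-4) = -4 - 4 = -8
Inverse = (1/-8)·[[1, 1], [4, -4]]
= [[-1/8, -1/8], [-1/2, 1/2]]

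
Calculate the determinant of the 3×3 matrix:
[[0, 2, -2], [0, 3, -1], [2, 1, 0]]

Expansion along first row:
det = 0·det([[3,-1],[1,0]]) - 2·det([[0,-1],[2,0]]) + -2·det([[0,3],[2,1]])
    = 0·(3·0 - -1·1) - 2·(0·0 - -1·2) + -2·(0·1 - 3·2)
    = 0·1 - 2·2 + -2·-6
    = 0 + -4 + 12 = 8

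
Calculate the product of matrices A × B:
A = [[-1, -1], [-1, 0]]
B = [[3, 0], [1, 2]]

Matrix multiplication:
C[0][0] = -1×3 + -1×1 = -4
C[0][1] = -1×0 + -1×2 = -2
C[1][0] = -1×3 + 0×1 = -3
C[1][1] = -1×0 + 0×2 = 0
Result: [[-4, -2], [-3, 0]]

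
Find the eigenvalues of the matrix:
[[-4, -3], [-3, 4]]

Characteristic equation: det(A - λI) = 0
λ² - (trace)λ + (det) = 0
trace = -4 + 4 = 0, det = (-4)(4) - (-3)(-3) = -25
λ² - (0)λ + (-25) = 0
λ = (0 ± √((0)² - 4·(-25))) / 2 = (0 ± √100) / 2
Solving: λ = -5, 5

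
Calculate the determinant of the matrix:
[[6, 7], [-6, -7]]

For a 2×2 matrix [[a, b], [c, d]], det = ad - bc
det = (6)(-7) - (7)(-6) = -42 - -42 = 0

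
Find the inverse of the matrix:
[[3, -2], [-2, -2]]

For [[a,b],[c,d]], inverse = (1/det)·[[d,-b],[-c,a]]
det = (3)(-2) - (-2)(-2) = -6 - 4 = -10
Inverse = (1/-10)·[[-2, 2], [2, 3]]
= [[1/5, -1/5], [-1/5, -3/10]]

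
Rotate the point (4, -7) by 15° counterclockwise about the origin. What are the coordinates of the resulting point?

Rotation matrix for 15°: [[cos 15°, -sin 15°], [sin 15°, cos 15°]] ≈ [[0.965926, -0.258819], [0.258819, 0.965926]]
[[0.965926, -0.258819], [0.258819, 0.965926]] × [4, -7]ᵀ ≈ [5.6754, -5.7262]ᵀ
Result: (5.6754, -5.7262)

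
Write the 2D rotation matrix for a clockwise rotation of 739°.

Rotation matrix formula: [[cos θ, -sin θ], [sin θ, cos θ]]
A clockwise rotation by 739° is equivalent to a counterclockwise rotation by -739°.
For θ = -739°:
cos(-739°) = 0.9455
sin(-739°) = -0.3256
Result: [[0.9455, 0.3256], [-0.3256, 0.9455]]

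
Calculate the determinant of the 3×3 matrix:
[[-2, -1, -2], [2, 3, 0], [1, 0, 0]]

Expansion along first row:
det = -2·det([[3,0],[0,0]]) - -1·det([[2,0],[1,0]]) + -2·det([[2,3],[1,0]])
    = -2·(3·0 - 0·0) - -1·(2·0 - 0·1) + -2·(2·0 - 3·1)
    = -2·0 - -1·0 + -2·-3
    = 0 + 0 + 6 = 6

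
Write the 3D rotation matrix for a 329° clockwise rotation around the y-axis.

Rotation matrix for clockwise 329° around y-axis:
A clockwise rotation by 329° is a counterclockwise rotation by -329°.
cos(-329°) = 0.8572, sin(-329°) = 0.5150
Result: [[0.8572, 0, 0.5150], [0, 1, 0], [-0.5150, 0, 0.8572]]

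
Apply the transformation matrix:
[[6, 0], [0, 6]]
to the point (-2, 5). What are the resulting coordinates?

Matrix multiplication:
[[6, 0], [0, 6]] × [-2, 5]ᵀ
= [(6)(-2) + (0)(5), (0)(-2) + (6)(5)]ᵀ
= [-12, 30]ᵀ
Result: (-12, 30)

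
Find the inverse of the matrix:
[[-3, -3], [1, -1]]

For [[a,b],[c,d]], inverse = (1/det)·[[d,-b],[-c,a]]
det = (-3)(-1) - (-3)(1) = 3 - -3 = 6
Inverse = (1/6)·[[-1, 3], [-1, -3]]
= [[-1/6, 1/2], [-1/6, -1/2]]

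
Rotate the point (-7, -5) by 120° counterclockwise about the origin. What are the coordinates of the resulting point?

Rotation matrix for 120°: [[cos 120°, -sin 120°], [sin 120°, cos 120°]] ≈ [[-0.500000, -0.866025], [0.866025, -0.500000]]
[[-0.500000, -0.866025], [0.866025, -0.500000]] × [-7, -5]ᵀ ≈ [7.8301, -3.5622]ᵀ
Result: (7.8301, -3.5622)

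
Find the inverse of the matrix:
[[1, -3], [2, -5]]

For [[a,b],[c,d]], inverse = (1/det)·[[d,-b],[-c,a]]
det = (1)(-5) - (-3)(2) = -5 - -6 = 1
Inverse = [[-5, 3], [-2, 1]]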